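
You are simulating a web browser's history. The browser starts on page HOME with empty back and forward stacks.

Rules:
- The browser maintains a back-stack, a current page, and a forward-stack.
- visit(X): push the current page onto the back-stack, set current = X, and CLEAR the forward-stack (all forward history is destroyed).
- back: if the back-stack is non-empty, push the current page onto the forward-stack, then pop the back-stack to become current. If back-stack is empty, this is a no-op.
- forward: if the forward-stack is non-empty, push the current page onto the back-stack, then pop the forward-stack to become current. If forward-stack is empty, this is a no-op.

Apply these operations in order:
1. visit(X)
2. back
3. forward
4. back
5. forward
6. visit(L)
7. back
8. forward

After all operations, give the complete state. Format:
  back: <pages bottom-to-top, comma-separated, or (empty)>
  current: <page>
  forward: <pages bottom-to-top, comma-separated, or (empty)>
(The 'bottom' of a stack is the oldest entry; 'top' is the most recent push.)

Answer: back: HOME,X
current: L
forward: (empty)

Derivation:
After 1 (visit(X)): cur=X back=1 fwd=0
After 2 (back): cur=HOME back=0 fwd=1
After 3 (forward): cur=X back=1 fwd=0
After 4 (back): cur=HOME back=0 fwd=1
After 5 (forward): cur=X back=1 fwd=0
After 6 (visit(L)): cur=L back=2 fwd=0
After 7 (back): cur=X back=1 fwd=1
After 8 (forward): cur=L back=2 fwd=0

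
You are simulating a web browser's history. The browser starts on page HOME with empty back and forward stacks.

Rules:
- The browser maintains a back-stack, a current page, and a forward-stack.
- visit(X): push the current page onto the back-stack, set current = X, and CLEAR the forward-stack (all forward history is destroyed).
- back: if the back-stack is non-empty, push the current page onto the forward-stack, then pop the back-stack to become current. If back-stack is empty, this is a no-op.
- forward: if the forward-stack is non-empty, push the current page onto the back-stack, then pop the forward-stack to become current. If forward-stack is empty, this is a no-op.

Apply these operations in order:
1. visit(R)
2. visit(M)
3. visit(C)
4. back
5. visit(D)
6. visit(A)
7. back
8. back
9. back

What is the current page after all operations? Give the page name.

After 1 (visit(R)): cur=R back=1 fwd=0
After 2 (visit(M)): cur=M back=2 fwd=0
After 3 (visit(C)): cur=C back=3 fwd=0
After 4 (back): cur=M back=2 fwd=1
After 5 (visit(D)): cur=D back=3 fwd=0
After 6 (visit(A)): cur=A back=4 fwd=0
After 7 (back): cur=D back=3 fwd=1
After 8 (back): cur=M back=2 fwd=2
After 9 (back): cur=R back=1 fwd=3

Answer: R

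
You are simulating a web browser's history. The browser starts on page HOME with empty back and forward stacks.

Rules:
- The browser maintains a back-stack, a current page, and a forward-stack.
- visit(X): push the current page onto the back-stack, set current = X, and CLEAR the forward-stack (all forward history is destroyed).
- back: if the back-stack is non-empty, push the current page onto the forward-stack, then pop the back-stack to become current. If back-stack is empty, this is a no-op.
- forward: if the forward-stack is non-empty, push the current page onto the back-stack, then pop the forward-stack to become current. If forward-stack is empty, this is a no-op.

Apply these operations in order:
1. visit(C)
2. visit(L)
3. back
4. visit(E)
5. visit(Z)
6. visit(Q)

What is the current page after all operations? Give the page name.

Answer: Q

Derivation:
After 1 (visit(C)): cur=C back=1 fwd=0
After 2 (visit(L)): cur=L back=2 fwd=0
After 3 (back): cur=C back=1 fwd=1
After 4 (visit(E)): cur=E back=2 fwd=0
After 5 (visit(Z)): cur=Z back=3 fwd=0
After 6 (visit(Q)): cur=Q back=4 fwd=0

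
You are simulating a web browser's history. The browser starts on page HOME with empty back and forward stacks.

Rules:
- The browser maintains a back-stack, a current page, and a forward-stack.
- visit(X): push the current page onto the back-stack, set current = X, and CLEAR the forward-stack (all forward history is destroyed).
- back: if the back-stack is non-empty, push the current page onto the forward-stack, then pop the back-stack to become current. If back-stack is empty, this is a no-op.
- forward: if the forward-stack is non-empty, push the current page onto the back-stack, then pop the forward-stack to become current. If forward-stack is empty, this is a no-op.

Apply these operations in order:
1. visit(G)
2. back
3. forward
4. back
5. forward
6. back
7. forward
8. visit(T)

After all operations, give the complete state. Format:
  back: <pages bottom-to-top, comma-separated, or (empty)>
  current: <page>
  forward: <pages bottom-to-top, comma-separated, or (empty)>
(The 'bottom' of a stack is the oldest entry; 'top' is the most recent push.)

Answer: back: HOME,G
current: T
forward: (empty)

Derivation:
After 1 (visit(G)): cur=G back=1 fwd=0
After 2 (back): cur=HOME back=0 fwd=1
After 3 (forward): cur=G back=1 fwd=0
After 4 (back): cur=HOME back=0 fwd=1
After 5 (forward): cur=G back=1 fwd=0
After 6 (back): cur=HOME back=0 fwd=1
After 7 (forward): cur=G back=1 fwd=0
After 8 (visit(T)): cur=T back=2 fwd=0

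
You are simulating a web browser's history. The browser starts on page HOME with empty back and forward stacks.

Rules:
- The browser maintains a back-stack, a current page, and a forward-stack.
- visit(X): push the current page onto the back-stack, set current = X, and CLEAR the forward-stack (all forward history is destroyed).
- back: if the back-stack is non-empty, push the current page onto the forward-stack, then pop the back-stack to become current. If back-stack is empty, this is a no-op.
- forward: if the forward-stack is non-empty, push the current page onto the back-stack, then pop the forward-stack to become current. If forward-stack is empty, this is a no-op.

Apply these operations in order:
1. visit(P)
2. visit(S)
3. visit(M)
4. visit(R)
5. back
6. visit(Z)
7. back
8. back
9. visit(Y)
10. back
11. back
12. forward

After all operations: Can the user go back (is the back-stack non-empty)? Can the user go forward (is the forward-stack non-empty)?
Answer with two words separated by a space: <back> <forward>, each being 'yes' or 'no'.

After 1 (visit(P)): cur=P back=1 fwd=0
After 2 (visit(S)): cur=S back=2 fwd=0
After 3 (visit(M)): cur=M back=3 fwd=0
After 4 (visit(R)): cur=R back=4 fwd=0
After 5 (back): cur=M back=3 fwd=1
After 6 (visit(Z)): cur=Z back=4 fwd=0
After 7 (back): cur=M back=3 fwd=1
After 8 (back): cur=S back=2 fwd=2
After 9 (visit(Y)): cur=Y back=3 fwd=0
After 10 (back): cur=S back=2 fwd=1
After 11 (back): cur=P back=1 fwd=2
After 12 (forward): cur=S back=2 fwd=1

Answer: yes yes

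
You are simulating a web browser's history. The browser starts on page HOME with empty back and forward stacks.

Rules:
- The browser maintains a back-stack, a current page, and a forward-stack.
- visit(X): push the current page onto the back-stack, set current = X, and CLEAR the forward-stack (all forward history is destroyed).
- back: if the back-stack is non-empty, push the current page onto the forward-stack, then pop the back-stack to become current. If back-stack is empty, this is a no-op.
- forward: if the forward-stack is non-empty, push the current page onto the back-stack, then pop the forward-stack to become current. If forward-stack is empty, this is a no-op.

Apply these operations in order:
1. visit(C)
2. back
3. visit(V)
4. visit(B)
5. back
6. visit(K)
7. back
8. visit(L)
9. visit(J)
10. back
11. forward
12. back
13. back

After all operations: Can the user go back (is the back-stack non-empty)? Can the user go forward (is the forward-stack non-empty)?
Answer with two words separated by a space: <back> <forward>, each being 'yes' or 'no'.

After 1 (visit(C)): cur=C back=1 fwd=0
After 2 (back): cur=HOME back=0 fwd=1
After 3 (visit(V)): cur=V back=1 fwd=0
After 4 (visit(B)): cur=B back=2 fwd=0
After 5 (back): cur=V back=1 fwd=1
After 6 (visit(K)): cur=K back=2 fwd=0
After 7 (back): cur=V back=1 fwd=1
After 8 (visit(L)): cur=L back=2 fwd=0
After 9 (visit(J)): cur=J back=3 fwd=0
After 10 (back): cur=L back=2 fwd=1
After 11 (forward): cur=J back=3 fwd=0
After 12 (back): cur=L back=2 fwd=1
After 13 (back): cur=V back=1 fwd=2

Answer: yes yes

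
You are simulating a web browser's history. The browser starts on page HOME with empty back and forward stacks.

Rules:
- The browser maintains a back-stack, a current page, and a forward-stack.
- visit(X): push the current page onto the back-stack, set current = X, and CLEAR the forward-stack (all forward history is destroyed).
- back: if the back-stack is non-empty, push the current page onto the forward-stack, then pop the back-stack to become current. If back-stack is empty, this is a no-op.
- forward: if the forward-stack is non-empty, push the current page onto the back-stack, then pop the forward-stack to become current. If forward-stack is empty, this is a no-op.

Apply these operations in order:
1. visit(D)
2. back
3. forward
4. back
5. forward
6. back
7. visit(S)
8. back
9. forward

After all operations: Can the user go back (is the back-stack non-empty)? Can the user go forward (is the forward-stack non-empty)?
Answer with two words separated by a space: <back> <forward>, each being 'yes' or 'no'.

After 1 (visit(D)): cur=D back=1 fwd=0
After 2 (back): cur=HOME back=0 fwd=1
After 3 (forward): cur=D back=1 fwd=0
After 4 (back): cur=HOME back=0 fwd=1
After 5 (forward): cur=D back=1 fwd=0
After 6 (back): cur=HOME back=0 fwd=1
After 7 (visit(S)): cur=S back=1 fwd=0
After 8 (back): cur=HOME back=0 fwd=1
After 9 (forward): cur=S back=1 fwd=0

Answer: yes no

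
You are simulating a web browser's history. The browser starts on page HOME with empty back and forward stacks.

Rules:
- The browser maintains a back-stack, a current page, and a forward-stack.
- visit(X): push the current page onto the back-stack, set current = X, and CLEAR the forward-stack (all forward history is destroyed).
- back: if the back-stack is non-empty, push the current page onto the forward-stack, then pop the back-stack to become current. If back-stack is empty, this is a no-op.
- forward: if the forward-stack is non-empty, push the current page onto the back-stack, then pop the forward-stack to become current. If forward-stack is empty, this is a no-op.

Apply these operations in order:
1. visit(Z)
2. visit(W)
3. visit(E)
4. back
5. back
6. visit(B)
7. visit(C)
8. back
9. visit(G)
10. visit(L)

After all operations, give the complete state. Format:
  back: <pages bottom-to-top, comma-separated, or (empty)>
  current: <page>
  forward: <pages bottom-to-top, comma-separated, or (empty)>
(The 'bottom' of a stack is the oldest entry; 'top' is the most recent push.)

After 1 (visit(Z)): cur=Z back=1 fwd=0
After 2 (visit(W)): cur=W back=2 fwd=0
After 3 (visit(E)): cur=E back=3 fwd=0
After 4 (back): cur=W back=2 fwd=1
After 5 (back): cur=Z back=1 fwd=2
After 6 (visit(B)): cur=B back=2 fwd=0
After 7 (visit(C)): cur=C back=3 fwd=0
After 8 (back): cur=B back=2 fwd=1
After 9 (visit(G)): cur=G back=3 fwd=0
After 10 (visit(L)): cur=L back=4 fwd=0

Answer: back: HOME,Z,B,G
current: L
forward: (empty)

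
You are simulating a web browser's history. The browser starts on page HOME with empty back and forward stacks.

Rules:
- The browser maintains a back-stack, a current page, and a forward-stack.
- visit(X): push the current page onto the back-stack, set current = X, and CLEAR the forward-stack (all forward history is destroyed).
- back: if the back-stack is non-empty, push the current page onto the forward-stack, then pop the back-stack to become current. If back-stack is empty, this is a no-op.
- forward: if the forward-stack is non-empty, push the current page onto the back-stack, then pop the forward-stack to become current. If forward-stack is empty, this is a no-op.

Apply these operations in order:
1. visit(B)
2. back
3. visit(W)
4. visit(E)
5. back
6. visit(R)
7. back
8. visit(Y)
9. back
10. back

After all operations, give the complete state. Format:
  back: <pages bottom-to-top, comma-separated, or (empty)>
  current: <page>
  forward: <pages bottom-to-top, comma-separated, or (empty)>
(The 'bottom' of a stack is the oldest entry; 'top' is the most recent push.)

Answer: back: (empty)
current: HOME
forward: Y,W

Derivation:
After 1 (visit(B)): cur=B back=1 fwd=0
After 2 (back): cur=HOME back=0 fwd=1
After 3 (visit(W)): cur=W back=1 fwd=0
After 4 (visit(E)): cur=E back=2 fwd=0
After 5 (back): cur=W back=1 fwd=1
After 6 (visit(R)): cur=R back=2 fwd=0
After 7 (back): cur=W back=1 fwd=1
After 8 (visit(Y)): cur=Y back=2 fwd=0
After 9 (back): cur=W back=1 fwd=1
After 10 (back): cur=HOME back=0 fwd=2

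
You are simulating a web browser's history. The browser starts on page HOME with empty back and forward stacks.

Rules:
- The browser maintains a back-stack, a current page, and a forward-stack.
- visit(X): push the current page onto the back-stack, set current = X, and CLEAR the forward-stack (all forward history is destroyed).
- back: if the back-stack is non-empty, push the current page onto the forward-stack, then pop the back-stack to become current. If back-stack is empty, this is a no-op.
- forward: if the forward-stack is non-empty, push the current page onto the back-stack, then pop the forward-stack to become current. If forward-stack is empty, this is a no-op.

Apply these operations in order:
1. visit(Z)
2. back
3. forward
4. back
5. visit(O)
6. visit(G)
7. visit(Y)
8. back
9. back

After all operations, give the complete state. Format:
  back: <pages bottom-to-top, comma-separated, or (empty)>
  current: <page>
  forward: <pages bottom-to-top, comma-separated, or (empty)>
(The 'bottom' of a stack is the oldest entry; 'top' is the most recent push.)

Answer: back: HOME
current: O
forward: Y,G

Derivation:
After 1 (visit(Z)): cur=Z back=1 fwd=0
After 2 (back): cur=HOME back=0 fwd=1
After 3 (forward): cur=Z back=1 fwd=0
After 4 (back): cur=HOME back=0 fwd=1
After 5 (visit(O)): cur=O back=1 fwd=0
After 6 (visit(G)): cur=G back=2 fwd=0
After 7 (visit(Y)): cur=Y back=3 fwd=0
After 8 (back): cur=G back=2 fwd=1
After 9 (back): cur=O back=1 fwd=2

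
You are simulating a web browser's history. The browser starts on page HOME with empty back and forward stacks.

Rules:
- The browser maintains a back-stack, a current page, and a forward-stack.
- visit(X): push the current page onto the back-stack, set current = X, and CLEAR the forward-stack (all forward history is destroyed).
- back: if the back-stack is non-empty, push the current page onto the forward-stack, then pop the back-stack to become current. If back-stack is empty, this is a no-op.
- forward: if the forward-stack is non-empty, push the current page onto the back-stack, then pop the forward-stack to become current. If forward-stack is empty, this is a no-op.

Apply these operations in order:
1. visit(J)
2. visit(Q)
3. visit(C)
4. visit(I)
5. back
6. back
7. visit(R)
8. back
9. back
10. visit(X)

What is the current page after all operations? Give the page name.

Answer: X

Derivation:
After 1 (visit(J)): cur=J back=1 fwd=0
After 2 (visit(Q)): cur=Q back=2 fwd=0
After 3 (visit(C)): cur=C back=3 fwd=0
After 4 (visit(I)): cur=I back=4 fwd=0
After 5 (back): cur=C back=3 fwd=1
After 6 (back): cur=Q back=2 fwd=2
After 7 (visit(R)): cur=R back=3 fwd=0
After 8 (back): cur=Q back=2 fwd=1
After 9 (back): cur=J back=1 fwd=2
After 10 (visit(X)): cur=X back=2 fwd=0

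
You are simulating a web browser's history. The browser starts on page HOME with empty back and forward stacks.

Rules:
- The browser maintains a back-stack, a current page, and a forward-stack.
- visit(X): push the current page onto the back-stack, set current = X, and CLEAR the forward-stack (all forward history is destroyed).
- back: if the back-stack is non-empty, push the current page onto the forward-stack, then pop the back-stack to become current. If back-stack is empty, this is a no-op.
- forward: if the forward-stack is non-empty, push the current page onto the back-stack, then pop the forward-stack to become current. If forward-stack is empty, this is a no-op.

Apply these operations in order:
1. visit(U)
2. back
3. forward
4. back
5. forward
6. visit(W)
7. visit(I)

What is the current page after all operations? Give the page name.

Answer: I

Derivation:
After 1 (visit(U)): cur=U back=1 fwd=0
After 2 (back): cur=HOME back=0 fwd=1
After 3 (forward): cur=U back=1 fwd=0
After 4 (back): cur=HOME back=0 fwd=1
After 5 (forward): cur=U back=1 fwd=0
After 6 (visit(W)): cur=W back=2 fwd=0
After 7 (visit(I)): cur=I back=3 fwd=0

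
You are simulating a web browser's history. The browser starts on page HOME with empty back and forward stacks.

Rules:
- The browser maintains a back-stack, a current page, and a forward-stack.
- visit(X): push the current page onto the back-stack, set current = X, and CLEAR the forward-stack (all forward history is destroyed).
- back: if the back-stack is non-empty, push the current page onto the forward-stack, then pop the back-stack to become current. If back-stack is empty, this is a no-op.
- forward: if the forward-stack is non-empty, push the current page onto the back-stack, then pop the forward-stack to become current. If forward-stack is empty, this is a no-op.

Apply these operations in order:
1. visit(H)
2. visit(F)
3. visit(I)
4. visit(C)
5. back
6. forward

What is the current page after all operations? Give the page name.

Answer: C

Derivation:
After 1 (visit(H)): cur=H back=1 fwd=0
After 2 (visit(F)): cur=F back=2 fwd=0
After 3 (visit(I)): cur=I back=3 fwd=0
After 4 (visit(C)): cur=C back=4 fwd=0
After 5 (back): cur=I back=3 fwd=1
After 6 (forward): cur=C back=4 fwd=0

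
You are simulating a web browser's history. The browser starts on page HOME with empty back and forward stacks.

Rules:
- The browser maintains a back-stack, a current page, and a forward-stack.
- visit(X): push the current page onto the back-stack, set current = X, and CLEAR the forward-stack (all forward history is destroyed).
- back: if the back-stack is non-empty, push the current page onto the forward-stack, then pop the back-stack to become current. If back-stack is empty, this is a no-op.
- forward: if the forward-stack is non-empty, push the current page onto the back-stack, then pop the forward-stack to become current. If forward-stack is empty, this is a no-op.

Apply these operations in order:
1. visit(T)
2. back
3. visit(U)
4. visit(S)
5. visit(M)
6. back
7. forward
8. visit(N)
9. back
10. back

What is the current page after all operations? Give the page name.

After 1 (visit(T)): cur=T back=1 fwd=0
After 2 (back): cur=HOME back=0 fwd=1
After 3 (visit(U)): cur=U back=1 fwd=0
After 4 (visit(S)): cur=S back=2 fwd=0
After 5 (visit(M)): cur=M back=3 fwd=0
After 6 (back): cur=S back=2 fwd=1
After 7 (forward): cur=M back=3 fwd=0
After 8 (visit(N)): cur=N back=4 fwd=0
After 9 (back): cur=M back=3 fwd=1
After 10 (back): cur=S back=2 fwd=2

Answer: S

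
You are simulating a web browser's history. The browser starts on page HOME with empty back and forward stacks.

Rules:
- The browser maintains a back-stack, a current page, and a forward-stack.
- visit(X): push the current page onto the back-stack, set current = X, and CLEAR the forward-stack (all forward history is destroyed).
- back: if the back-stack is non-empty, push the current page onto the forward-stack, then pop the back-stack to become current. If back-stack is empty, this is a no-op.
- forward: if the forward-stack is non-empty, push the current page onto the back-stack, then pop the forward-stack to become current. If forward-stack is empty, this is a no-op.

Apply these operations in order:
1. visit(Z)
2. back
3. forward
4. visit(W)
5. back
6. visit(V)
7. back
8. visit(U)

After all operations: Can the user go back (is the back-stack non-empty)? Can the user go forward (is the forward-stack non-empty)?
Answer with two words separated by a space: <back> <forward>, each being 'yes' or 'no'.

Answer: yes no

Derivation:
After 1 (visit(Z)): cur=Z back=1 fwd=0
After 2 (back): cur=HOME back=0 fwd=1
After 3 (forward): cur=Z back=1 fwd=0
After 4 (visit(W)): cur=W back=2 fwd=0
After 5 (back): cur=Z back=1 fwd=1
After 6 (visit(V)): cur=V back=2 fwd=0
After 7 (back): cur=Z back=1 fwd=1
After 8 (visit(U)): cur=U back=2 fwd=0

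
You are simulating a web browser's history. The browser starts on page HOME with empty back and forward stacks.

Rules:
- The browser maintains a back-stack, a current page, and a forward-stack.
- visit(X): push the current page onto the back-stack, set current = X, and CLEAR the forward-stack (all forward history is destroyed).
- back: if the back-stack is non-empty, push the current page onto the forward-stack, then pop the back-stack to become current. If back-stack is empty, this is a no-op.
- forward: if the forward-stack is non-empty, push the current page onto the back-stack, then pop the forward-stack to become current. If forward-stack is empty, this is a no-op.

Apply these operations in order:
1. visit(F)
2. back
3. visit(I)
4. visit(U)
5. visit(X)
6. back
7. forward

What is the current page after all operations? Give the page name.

After 1 (visit(F)): cur=F back=1 fwd=0
After 2 (back): cur=HOME back=0 fwd=1
After 3 (visit(I)): cur=I back=1 fwd=0
After 4 (visit(U)): cur=U back=2 fwd=0
After 5 (visit(X)): cur=X back=3 fwd=0
After 6 (back): cur=U back=2 fwd=1
After 7 (forward): cur=X back=3 fwd=0

Answer: X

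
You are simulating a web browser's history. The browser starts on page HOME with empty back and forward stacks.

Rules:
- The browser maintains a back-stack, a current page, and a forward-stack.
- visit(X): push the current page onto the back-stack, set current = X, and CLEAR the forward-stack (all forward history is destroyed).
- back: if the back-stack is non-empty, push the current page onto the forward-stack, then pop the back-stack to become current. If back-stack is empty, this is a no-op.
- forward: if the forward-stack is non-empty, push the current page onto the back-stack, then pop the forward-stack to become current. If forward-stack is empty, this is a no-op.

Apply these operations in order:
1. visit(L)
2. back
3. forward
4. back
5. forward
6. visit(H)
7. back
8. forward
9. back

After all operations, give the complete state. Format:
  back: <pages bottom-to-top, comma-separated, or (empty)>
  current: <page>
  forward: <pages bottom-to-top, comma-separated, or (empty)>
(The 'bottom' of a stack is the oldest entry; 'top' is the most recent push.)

Answer: back: HOME
current: L
forward: H

Derivation:
After 1 (visit(L)): cur=L back=1 fwd=0
After 2 (back): cur=HOME back=0 fwd=1
After 3 (forward): cur=L back=1 fwd=0
After 4 (back): cur=HOME back=0 fwd=1
After 5 (forward): cur=L back=1 fwd=0
After 6 (visit(H)): cur=H back=2 fwd=0
After 7 (back): cur=L back=1 fwd=1
After 8 (forward): cur=H back=2 fwd=0
After 9 (back): cur=L back=1 fwd=1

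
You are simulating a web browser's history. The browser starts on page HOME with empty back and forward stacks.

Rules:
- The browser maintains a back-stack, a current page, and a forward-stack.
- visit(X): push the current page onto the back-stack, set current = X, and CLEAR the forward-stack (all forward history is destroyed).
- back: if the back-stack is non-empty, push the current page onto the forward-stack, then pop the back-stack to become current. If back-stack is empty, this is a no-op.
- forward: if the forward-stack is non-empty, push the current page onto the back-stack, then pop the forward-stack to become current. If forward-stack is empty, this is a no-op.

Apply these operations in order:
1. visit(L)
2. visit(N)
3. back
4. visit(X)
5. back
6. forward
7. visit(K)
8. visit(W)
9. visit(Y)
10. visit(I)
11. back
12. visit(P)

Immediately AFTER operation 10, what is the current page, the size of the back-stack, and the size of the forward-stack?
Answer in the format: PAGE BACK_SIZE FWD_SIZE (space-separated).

After 1 (visit(L)): cur=L back=1 fwd=0
After 2 (visit(N)): cur=N back=2 fwd=0
After 3 (back): cur=L back=1 fwd=1
After 4 (visit(X)): cur=X back=2 fwd=0
After 5 (back): cur=L back=1 fwd=1
After 6 (forward): cur=X back=2 fwd=0
After 7 (visit(K)): cur=K back=3 fwd=0
After 8 (visit(W)): cur=W back=4 fwd=0
After 9 (visit(Y)): cur=Y back=5 fwd=0
After 10 (visit(I)): cur=I back=6 fwd=0

I 6 0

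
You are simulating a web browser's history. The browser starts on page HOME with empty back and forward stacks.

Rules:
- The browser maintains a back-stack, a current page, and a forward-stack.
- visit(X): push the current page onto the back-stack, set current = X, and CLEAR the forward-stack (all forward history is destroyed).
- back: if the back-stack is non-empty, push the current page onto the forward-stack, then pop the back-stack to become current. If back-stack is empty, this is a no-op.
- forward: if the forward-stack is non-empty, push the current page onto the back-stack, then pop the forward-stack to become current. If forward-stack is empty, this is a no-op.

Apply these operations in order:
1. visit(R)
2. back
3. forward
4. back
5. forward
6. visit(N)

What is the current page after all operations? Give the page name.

After 1 (visit(R)): cur=R back=1 fwd=0
After 2 (back): cur=HOME back=0 fwd=1
After 3 (forward): cur=R back=1 fwd=0
After 4 (back): cur=HOME back=0 fwd=1
After 5 (forward): cur=R back=1 fwd=0
After 6 (visit(N)): cur=N back=2 fwd=0

Answer: N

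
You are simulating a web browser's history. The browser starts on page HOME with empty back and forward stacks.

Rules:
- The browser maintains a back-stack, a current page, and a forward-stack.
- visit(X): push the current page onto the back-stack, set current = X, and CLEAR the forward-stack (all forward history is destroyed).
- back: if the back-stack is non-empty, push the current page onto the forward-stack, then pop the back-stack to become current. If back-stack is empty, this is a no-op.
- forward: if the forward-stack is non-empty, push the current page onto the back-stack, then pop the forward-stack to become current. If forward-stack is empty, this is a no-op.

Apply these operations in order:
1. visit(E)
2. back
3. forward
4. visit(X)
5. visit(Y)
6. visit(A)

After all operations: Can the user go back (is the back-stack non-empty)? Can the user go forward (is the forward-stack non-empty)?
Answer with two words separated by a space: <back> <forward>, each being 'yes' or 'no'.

Answer: yes no

Derivation:
After 1 (visit(E)): cur=E back=1 fwd=0
After 2 (back): cur=HOME back=0 fwd=1
After 3 (forward): cur=E back=1 fwd=0
After 4 (visit(X)): cur=X back=2 fwd=0
After 5 (visit(Y)): cur=Y back=3 fwd=0
After 6 (visit(A)): cur=A back=4 fwd=0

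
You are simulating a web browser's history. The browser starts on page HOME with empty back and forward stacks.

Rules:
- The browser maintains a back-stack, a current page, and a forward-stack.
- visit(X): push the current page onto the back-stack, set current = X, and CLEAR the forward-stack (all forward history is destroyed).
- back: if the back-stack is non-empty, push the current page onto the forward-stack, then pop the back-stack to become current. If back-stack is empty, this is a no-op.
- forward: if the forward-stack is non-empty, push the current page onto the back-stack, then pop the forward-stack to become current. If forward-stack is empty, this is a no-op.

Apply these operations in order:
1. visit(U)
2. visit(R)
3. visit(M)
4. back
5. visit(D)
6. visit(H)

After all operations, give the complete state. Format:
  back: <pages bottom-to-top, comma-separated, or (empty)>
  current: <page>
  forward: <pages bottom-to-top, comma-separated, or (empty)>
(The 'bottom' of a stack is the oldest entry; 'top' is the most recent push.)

After 1 (visit(U)): cur=U back=1 fwd=0
After 2 (visit(R)): cur=R back=2 fwd=0
After 3 (visit(M)): cur=M back=3 fwd=0
After 4 (back): cur=R back=2 fwd=1
After 5 (visit(D)): cur=D back=3 fwd=0
After 6 (visit(H)): cur=H back=4 fwd=0

Answer: back: HOME,U,R,D
current: H
forward: (empty)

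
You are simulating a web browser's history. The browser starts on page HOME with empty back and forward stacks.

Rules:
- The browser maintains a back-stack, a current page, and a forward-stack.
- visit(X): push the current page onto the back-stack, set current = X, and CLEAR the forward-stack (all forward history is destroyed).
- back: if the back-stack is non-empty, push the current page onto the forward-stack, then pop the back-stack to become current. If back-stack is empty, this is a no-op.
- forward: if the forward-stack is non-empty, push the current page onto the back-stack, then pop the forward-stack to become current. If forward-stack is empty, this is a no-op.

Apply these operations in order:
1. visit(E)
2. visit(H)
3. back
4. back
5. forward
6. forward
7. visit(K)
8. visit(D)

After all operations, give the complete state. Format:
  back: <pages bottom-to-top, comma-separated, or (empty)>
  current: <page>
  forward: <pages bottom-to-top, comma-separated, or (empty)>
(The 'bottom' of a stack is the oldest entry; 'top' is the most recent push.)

After 1 (visit(E)): cur=E back=1 fwd=0
After 2 (visit(H)): cur=H back=2 fwd=0
After 3 (back): cur=E back=1 fwd=1
After 4 (back): cur=HOME back=0 fwd=2
After 5 (forward): cur=E back=1 fwd=1
After 6 (forward): cur=H back=2 fwd=0
After 7 (visit(K)): cur=K back=3 fwd=0
After 8 (visit(D)): cur=D back=4 fwd=0

Answer: back: HOME,E,H,K
current: D
forward: (empty)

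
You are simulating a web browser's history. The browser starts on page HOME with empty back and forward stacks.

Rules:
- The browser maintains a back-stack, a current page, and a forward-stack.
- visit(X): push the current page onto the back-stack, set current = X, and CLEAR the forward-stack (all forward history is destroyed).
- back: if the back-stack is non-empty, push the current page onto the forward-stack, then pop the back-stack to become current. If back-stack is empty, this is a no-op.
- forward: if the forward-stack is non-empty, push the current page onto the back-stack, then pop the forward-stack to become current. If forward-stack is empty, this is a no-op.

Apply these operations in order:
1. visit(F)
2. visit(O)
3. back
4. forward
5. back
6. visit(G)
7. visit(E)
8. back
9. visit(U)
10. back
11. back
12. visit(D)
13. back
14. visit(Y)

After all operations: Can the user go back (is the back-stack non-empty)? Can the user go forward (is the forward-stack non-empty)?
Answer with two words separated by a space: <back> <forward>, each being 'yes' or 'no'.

Answer: yes no

Derivation:
After 1 (visit(F)): cur=F back=1 fwd=0
After 2 (visit(O)): cur=O back=2 fwd=0
After 3 (back): cur=F back=1 fwd=1
After 4 (forward): cur=O back=2 fwd=0
After 5 (back): cur=F back=1 fwd=1
After 6 (visit(G)): cur=G back=2 fwd=0
After 7 (visit(E)): cur=E back=3 fwd=0
After 8 (back): cur=G back=2 fwd=1
After 9 (visit(U)): cur=U back=3 fwd=0
After 10 (back): cur=G back=2 fwd=1
After 11 (back): cur=F back=1 fwd=2
After 12 (visit(D)): cur=D back=2 fwd=0
After 13 (back): cur=F back=1 fwd=1
After 14 (visit(Y)): cur=Y back=2 fwd=0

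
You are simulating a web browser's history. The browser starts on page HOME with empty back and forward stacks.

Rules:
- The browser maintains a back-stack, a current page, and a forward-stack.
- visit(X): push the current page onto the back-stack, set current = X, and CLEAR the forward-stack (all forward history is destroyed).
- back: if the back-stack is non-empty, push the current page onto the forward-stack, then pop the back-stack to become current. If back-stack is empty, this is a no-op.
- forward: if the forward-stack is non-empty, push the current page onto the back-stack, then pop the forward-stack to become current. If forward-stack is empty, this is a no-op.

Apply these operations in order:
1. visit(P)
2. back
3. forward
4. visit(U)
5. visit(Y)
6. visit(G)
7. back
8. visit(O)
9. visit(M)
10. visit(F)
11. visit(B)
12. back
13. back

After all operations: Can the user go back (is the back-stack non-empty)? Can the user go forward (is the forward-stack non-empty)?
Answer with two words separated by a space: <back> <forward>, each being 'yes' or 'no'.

Answer: yes yes

Derivation:
After 1 (visit(P)): cur=P back=1 fwd=0
After 2 (back): cur=HOME back=0 fwd=1
After 3 (forward): cur=P back=1 fwd=0
After 4 (visit(U)): cur=U back=2 fwd=0
After 5 (visit(Y)): cur=Y back=3 fwd=0
After 6 (visit(G)): cur=G back=4 fwd=0
After 7 (back): cur=Y back=3 fwd=1
After 8 (visit(O)): cur=O back=4 fwd=0
After 9 (visit(M)): cur=M back=5 fwd=0
After 10 (visit(F)): cur=F back=6 fwd=0
After 11 (visit(B)): cur=B back=7 fwd=0
After 12 (back): cur=F back=6 fwd=1
After 13 (back): cur=M back=5 fwd=2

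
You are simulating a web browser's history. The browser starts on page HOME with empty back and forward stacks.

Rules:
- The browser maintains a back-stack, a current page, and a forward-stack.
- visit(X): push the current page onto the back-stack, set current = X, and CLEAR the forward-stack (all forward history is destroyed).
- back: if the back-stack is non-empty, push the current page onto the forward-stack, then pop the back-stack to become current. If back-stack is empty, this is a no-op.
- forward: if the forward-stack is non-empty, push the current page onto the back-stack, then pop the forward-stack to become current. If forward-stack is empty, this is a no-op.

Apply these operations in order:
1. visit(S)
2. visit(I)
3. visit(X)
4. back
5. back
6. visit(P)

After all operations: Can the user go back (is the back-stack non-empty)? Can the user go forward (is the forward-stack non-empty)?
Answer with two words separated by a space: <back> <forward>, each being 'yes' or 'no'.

After 1 (visit(S)): cur=S back=1 fwd=0
After 2 (visit(I)): cur=I back=2 fwd=0
After 3 (visit(X)): cur=X back=3 fwd=0
After 4 (back): cur=I back=2 fwd=1
After 5 (back): cur=S back=1 fwd=2
After 6 (visit(P)): cur=P back=2 fwd=0

Answer: yes no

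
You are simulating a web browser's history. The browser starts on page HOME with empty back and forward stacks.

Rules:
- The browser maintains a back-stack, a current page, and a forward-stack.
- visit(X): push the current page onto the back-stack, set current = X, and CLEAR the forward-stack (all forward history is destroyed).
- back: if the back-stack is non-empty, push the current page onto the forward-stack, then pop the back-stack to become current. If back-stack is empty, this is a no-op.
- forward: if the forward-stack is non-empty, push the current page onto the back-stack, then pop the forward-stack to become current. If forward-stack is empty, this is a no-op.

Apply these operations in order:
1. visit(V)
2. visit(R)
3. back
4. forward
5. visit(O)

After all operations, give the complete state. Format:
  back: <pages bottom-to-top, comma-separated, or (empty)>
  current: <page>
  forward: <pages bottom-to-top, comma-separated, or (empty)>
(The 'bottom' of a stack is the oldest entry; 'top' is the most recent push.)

Answer: back: HOME,V,R
current: O
forward: (empty)

Derivation:
After 1 (visit(V)): cur=V back=1 fwd=0
After 2 (visit(R)): cur=R back=2 fwd=0
After 3 (back): cur=V back=1 fwd=1
After 4 (forward): cur=R back=2 fwd=0
After 5 (visit(O)): cur=O back=3 fwd=0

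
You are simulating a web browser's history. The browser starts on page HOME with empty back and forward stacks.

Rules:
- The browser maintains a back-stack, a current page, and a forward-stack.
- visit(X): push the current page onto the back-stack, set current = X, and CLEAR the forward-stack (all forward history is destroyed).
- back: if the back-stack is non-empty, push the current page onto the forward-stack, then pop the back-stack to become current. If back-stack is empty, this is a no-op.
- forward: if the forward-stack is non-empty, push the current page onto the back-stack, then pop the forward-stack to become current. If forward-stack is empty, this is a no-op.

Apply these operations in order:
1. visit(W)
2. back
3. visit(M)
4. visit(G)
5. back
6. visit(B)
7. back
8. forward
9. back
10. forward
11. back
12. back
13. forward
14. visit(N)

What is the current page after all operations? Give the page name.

After 1 (visit(W)): cur=W back=1 fwd=0
After 2 (back): cur=HOME back=0 fwd=1
After 3 (visit(M)): cur=M back=1 fwd=0
After 4 (visit(G)): cur=G back=2 fwd=0
After 5 (back): cur=M back=1 fwd=1
After 6 (visit(B)): cur=B back=2 fwd=0
After 7 (back): cur=M back=1 fwd=1
After 8 (forward): cur=B back=2 fwd=0
After 9 (back): cur=M back=1 fwd=1
After 10 (forward): cur=B back=2 fwd=0
After 11 (back): cur=M back=1 fwd=1
After 12 (back): cur=HOME back=0 fwd=2
After 13 (forward): cur=M back=1 fwd=1
After 14 (visit(N)): cur=N back=2 fwd=0

Answer: N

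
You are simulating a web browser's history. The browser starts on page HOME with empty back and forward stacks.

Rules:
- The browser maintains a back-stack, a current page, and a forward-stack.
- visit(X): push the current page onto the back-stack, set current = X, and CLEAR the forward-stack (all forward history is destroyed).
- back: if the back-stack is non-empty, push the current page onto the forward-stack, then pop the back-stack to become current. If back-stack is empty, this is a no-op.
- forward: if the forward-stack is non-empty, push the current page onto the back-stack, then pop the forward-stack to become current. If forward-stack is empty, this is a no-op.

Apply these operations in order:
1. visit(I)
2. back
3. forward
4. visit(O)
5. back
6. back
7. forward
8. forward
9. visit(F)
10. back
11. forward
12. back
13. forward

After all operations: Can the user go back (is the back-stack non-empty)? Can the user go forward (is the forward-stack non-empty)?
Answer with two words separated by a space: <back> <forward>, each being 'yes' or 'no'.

Answer: yes no

Derivation:
After 1 (visit(I)): cur=I back=1 fwd=0
After 2 (back): cur=HOME back=0 fwd=1
After 3 (forward): cur=I back=1 fwd=0
After 4 (visit(O)): cur=O back=2 fwd=0
After 5 (back): cur=I back=1 fwd=1
After 6 (back): cur=HOME back=0 fwd=2
After 7 (forward): cur=I back=1 fwd=1
After 8 (forward): cur=O back=2 fwd=0
After 9 (visit(F)): cur=F back=3 fwd=0
After 10 (back): cur=O back=2 fwd=1
After 11 (forward): cur=F back=3 fwd=0
After 12 (back): cur=O back=2 fwd=1
After 13 (forward): cur=F back=3 fwd=0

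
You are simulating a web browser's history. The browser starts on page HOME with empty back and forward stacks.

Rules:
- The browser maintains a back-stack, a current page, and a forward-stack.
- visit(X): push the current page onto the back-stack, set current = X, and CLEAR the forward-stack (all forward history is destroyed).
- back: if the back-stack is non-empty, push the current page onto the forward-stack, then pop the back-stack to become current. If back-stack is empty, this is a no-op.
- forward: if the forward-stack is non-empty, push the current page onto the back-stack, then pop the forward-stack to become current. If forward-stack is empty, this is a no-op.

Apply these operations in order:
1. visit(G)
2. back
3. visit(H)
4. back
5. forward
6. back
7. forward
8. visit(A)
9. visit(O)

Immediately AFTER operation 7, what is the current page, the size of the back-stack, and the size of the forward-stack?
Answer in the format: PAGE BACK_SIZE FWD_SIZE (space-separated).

After 1 (visit(G)): cur=G back=1 fwd=0
After 2 (back): cur=HOME back=0 fwd=1
After 3 (visit(H)): cur=H back=1 fwd=0
After 4 (back): cur=HOME back=0 fwd=1
After 5 (forward): cur=H back=1 fwd=0
After 6 (back): cur=HOME back=0 fwd=1
After 7 (forward): cur=H back=1 fwd=0

H 1 0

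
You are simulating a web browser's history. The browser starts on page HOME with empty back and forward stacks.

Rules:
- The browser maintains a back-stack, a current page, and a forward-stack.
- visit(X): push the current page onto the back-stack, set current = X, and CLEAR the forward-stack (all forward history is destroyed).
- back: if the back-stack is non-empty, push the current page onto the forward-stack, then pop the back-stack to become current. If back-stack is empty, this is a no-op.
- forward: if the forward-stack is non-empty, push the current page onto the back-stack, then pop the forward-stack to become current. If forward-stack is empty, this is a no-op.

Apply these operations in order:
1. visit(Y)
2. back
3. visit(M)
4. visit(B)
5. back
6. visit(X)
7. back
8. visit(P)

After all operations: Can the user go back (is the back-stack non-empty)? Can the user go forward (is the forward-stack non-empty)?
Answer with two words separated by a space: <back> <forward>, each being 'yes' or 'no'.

Answer: yes no

Derivation:
After 1 (visit(Y)): cur=Y back=1 fwd=0
After 2 (back): cur=HOME back=0 fwd=1
After 3 (visit(M)): cur=M back=1 fwd=0
After 4 (visit(B)): cur=B back=2 fwd=0
After 5 (back): cur=M back=1 fwd=1
After 6 (visit(X)): cur=X back=2 fwd=0
After 7 (back): cur=M back=1 fwd=1
After 8 (visit(P)): cur=P back=2 fwd=0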